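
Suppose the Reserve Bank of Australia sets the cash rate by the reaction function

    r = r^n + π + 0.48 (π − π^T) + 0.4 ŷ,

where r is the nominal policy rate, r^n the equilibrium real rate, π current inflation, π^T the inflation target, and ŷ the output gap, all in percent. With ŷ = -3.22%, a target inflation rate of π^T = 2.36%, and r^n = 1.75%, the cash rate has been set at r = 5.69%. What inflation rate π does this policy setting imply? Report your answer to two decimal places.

4.30%

Collecting π: r = r^n + (1 + 0.48) π − 0.48 π^T + 0.4 ŷ
1.48 π = 5.69 − 1.75 + 0.48 × 2.36 − 0.4 × (-3.22) = 6.3608
π = 6.3608 / 1.48 = 4.30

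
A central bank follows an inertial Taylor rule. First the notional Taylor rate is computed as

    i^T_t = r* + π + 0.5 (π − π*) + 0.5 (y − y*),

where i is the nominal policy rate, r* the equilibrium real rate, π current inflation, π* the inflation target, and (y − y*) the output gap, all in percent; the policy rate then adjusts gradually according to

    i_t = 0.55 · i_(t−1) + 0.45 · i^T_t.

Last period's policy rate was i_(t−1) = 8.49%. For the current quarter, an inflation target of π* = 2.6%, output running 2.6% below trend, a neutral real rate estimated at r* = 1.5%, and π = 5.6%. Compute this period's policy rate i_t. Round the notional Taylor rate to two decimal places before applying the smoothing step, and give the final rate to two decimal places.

7.95%

Output 2.6% below potential → (y − y*) = -2.6.
i^T_t = 1.5 + 5.6 + 0.5 × (5.6 − 2.6) + 0.5 × (-2.6)
   = 1.5 + 5.6 + 1.5 − 1.3 = 7.30
i_t = 0.55 × 8.49 + 0.45 × 7.30 = 4.6695 + 3.285 = 7.95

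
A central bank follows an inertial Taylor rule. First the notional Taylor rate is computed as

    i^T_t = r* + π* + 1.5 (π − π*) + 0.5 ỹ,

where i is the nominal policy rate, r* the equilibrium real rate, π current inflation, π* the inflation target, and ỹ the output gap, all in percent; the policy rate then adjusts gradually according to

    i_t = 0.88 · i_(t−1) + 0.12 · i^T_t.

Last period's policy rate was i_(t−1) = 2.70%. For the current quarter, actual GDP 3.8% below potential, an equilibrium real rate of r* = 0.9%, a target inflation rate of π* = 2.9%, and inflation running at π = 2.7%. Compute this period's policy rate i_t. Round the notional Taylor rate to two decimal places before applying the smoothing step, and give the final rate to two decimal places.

Output 3.8% below potential → ỹ = -3.8.
i^T_t = 0.9 + 2.9 + 1.5 × (2.7 − 2.9) + 0.5 × (-3.8)
   = 0.9 + 2.9 − 0.3 − 1.9 = 1.60
i_t = 0.88 × 2.70 + 0.12 × 1.60 = 2.376 + 0.192 = 2.57

2.57%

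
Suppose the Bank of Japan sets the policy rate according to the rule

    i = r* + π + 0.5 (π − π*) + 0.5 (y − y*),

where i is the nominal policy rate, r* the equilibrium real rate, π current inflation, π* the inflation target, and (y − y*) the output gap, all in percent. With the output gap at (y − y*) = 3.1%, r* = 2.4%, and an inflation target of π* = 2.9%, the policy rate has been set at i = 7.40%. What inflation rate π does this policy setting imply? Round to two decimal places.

3.27%

Collecting π: i = r* + (1 + 0.5) π − 0.5 π* + 0.5 (y − y*)
1.5 π = 7.40 − 2.4 + 0.5 × 2.9 − 0.5 × 3.1 = 4.9
π = 4.9 / 1.5 = 3.27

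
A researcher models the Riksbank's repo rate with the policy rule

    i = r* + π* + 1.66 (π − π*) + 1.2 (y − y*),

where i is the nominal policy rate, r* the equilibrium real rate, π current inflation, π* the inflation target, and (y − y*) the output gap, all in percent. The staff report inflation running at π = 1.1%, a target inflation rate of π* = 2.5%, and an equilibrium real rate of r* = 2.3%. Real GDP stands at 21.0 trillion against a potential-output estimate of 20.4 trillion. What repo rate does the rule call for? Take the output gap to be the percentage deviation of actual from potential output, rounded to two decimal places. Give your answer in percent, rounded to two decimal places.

6.00%

Output gap = 100 × (21.0 − 20.4) / 20.4 = 2.94%.
i = 2.30 + 2.50 + 1.66 × (1.10 − 2.50) + 1.2 × 2.94
   = 2.30 + 2.5 − 2.324 + 3.528 = 6.00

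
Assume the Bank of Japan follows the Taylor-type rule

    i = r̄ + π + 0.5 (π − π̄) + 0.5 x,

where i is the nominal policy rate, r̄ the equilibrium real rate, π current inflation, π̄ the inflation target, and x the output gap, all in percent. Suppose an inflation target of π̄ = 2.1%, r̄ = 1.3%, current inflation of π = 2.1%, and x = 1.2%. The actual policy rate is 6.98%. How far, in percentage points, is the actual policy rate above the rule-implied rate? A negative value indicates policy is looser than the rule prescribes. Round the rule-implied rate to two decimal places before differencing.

2.98 pp

i = 1.3 + 2.1 + 0.5 × (2.1 − 2.1) + 0.5 × 1.2
   = 1.3 + 2.1 + 0 + 0.6 = 4.00
Deviation = 6.98 − 4.00 = 2.98 pp.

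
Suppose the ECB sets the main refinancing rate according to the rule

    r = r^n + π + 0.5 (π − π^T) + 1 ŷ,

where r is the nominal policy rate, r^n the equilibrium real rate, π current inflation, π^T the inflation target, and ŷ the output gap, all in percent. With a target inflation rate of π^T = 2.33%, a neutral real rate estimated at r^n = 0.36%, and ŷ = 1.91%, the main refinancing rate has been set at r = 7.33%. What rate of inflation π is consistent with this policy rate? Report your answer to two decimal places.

Collecting π: r = r^n + (1 + 0.5) π − 0.5 π^T + 1 ŷ
1.5 π = 7.33 − 0.36 + 0.5 × 2.33 − 1 × 1.91 = 6.225
π = 6.225 / 1.5 = 4.15

4.15%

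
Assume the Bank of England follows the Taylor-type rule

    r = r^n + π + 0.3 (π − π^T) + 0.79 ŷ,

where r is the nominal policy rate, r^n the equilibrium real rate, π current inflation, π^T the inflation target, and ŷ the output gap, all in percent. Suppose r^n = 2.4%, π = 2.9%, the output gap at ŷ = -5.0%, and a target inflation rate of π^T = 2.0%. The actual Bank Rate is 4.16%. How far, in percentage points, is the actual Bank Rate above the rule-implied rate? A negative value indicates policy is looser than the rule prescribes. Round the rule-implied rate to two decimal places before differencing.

r = 2.4 + 2.9 + 0.3 × (2.9 − 2.0) + 0.79 × (-5.0)
   = 2.4 + 2.9 + 0.27 − 3.95 = 1.62
Deviation = 4.16 − 1.62 = 2.54 pp.

2.54 pp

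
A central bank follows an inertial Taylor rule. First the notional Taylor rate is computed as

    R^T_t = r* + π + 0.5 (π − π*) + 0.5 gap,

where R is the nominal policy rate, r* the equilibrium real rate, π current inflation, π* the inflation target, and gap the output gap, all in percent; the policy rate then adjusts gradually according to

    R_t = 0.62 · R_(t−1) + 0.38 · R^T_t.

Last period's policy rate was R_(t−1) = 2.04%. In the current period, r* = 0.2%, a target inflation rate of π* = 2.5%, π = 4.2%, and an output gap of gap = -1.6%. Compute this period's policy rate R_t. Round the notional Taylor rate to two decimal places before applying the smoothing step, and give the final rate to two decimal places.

2.96%

R^T_t = 0.2 + 4.2 + 0.5 × (4.2 − 2.5) + 0.5 × (-1.6)
   = 0.2 + 4.2 + 0.85 − 0.8 = 4.45
R_t = 0.62 × 2.04 + 0.38 × 4.45 = 1.2648 + 1.691 = 2.96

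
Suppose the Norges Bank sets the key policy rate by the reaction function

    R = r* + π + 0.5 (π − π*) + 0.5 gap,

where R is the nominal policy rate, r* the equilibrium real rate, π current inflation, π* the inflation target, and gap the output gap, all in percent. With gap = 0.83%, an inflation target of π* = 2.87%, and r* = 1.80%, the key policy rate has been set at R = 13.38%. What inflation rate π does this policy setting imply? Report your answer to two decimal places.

Collecting π: R = r* + (1 + 0.5) π − 0.5 π* + 0.5 gap
1.5 π = 13.38 − 1.80 + 0.5 × 2.87 − 0.5 × 0.83 = 12.6
π = 12.6 / 1.5 = 8.40

8.40%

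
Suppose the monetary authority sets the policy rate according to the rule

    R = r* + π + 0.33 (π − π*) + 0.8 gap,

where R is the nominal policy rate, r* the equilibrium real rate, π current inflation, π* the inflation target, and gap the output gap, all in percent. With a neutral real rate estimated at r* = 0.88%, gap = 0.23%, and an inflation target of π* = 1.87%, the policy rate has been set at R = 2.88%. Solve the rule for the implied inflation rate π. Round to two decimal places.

1.83%

Collecting π: R = r* + (1 + 0.33) π − 0.33 π* + 0.8 gap
1.33 π = 2.88 − 0.88 + 0.33 × 1.87 − 0.8 × 0.23 = 2.4331
π = 2.4331 / 1.33 = 1.83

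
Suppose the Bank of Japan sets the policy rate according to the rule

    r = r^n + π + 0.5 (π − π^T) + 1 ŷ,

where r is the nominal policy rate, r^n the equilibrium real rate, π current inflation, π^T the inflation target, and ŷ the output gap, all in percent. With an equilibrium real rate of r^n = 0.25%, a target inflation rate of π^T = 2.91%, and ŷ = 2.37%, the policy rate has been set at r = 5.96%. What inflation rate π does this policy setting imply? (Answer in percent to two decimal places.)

3.20%

Collecting π: r = r^n + (1 + 0.5) π − 0.5 π^T + 1 ŷ
1.5 π = 5.96 − 0.25 + 0.5 × 2.91 − 1 × 2.37 = 4.795
π = 4.795 / 1.5 = 3.20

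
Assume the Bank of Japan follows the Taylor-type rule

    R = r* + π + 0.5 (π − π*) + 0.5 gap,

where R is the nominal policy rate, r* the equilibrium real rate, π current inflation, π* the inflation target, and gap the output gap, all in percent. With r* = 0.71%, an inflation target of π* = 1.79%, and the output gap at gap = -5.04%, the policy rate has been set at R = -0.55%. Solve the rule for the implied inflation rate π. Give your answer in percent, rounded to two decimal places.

Collecting π: R = r* + (1 + 0.5) π − 0.5 π* + 0.5 gap
1.5 π = -0.55 − 0.71 + 0.5 × 1.79 − 0.5 × (-5.04) = 2.155
π = 2.155 / 1.5 = 1.44

1.44%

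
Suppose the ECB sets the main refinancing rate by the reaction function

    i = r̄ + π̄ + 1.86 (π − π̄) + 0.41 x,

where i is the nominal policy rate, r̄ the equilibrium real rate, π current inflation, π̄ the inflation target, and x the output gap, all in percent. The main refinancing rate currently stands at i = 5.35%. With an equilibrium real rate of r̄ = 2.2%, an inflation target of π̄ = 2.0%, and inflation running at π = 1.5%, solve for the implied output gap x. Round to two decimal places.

5.07%

0.41 x = 5.35 − 2.2 − 2.0 − 1.86 × (1.5 − 2.0) = 2.08
x = 2.08 / 0.41 = 5.07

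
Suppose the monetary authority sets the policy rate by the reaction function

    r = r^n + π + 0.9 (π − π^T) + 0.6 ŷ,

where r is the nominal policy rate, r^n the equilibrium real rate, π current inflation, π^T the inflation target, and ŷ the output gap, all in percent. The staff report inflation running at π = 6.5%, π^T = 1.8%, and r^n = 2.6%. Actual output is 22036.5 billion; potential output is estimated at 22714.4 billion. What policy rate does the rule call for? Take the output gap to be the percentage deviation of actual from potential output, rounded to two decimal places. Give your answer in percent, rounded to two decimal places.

Output gap = 100 × (22036.5 − 22714.4) / 22714.4 = -2.98%.
r = 2.60 + 6.50 + 0.9 × (6.50 − 1.80) + 0.6 × (-2.98)
   = 2.60 + 6.5 + 4.23 − 1.788 = 11.54

11.54%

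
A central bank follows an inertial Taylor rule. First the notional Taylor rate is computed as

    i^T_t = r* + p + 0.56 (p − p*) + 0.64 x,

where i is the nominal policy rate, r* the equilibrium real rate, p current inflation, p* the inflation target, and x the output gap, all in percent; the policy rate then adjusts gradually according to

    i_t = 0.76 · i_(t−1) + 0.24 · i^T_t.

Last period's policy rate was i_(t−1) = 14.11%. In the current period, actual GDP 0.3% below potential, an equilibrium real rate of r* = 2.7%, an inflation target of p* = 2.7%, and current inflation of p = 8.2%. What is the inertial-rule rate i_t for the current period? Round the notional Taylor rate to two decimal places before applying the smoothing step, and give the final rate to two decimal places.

Output 0.3% below potential → x = -0.3.
i^T_t = 2.7 + 8.2 + 0.56 × (8.2 − 2.7) + 0.64 × (-0.3)
   = 2.7 + 8.2 + 3.08 − 0.192 = 13.79
i_t = 0.76 × 14.11 + 0.24 × 13.79 = 10.7236 + 3.3096 = 14.03

14.03%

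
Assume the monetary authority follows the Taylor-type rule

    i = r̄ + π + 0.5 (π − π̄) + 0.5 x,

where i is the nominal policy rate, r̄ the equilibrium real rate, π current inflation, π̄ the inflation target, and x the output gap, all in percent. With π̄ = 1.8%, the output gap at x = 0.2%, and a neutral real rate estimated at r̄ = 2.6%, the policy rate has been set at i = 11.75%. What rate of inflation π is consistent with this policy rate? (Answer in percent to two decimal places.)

Collecting π: i = r̄ + (1 + 0.5) π − 0.5 π̄ + 0.5 x
1.5 π = 11.75 − 2.6 + 0.5 × 1.8 − 0.5 × 0.2 = 9.95
π = 9.95 / 1.5 = 6.63

6.63%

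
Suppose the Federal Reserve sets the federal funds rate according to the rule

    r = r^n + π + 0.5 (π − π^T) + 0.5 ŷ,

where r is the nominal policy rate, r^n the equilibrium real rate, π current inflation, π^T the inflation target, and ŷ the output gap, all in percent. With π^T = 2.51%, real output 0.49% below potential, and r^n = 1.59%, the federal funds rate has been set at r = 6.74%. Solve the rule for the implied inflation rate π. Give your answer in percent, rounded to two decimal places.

Output 0.49% below potential → ŷ = -0.49.
Collecting π: r = r^n + (1 + 0.5) π − 0.5 π^T + 0.5 ŷ
1.5 π = 6.74 − 1.59 + 0.5 × 2.51 − 0.5 × (-0.49) = 6.65
π = 6.65 / 1.5 = 4.43

4.43%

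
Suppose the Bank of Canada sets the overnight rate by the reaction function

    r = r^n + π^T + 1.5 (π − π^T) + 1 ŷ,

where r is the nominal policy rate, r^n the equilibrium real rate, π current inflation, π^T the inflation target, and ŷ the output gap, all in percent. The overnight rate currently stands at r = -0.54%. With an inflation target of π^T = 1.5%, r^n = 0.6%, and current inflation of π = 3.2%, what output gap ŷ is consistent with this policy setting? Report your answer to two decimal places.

1 ŷ = -0.54 − 0.6 − 1.5 − 1.5 × (3.2 − 1.5) = -5.19
ŷ = -5.19 / 1 = -5.19

-5.19%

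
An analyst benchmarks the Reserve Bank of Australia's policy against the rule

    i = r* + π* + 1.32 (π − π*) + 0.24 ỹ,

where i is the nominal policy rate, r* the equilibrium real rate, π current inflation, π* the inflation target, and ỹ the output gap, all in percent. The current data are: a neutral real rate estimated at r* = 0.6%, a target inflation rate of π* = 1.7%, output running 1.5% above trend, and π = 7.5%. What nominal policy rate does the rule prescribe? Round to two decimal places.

Output 1.5% above potential → ỹ = 1.5.
i = 0.6 + 1.7 + 1.32 × (7.5 − 1.7) + 0.24 × 1.5
   = 0.6 + 1.7 + 7.656 + 0.36 = 10.32

10.32%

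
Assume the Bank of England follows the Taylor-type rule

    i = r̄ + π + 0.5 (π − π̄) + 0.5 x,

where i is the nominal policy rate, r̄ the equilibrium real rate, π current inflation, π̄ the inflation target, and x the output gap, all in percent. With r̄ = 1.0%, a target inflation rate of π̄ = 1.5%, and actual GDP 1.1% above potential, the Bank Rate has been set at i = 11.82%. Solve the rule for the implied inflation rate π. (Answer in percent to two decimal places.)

7.35%

Output 1.1% above potential → x = 1.1.
Collecting π: i = r̄ + (1 + 0.5) π − 0.5 π̄ + 0.5 x
1.5 π = 11.82 − 1.0 + 0.5 × 1.5 − 0.5 × 1.1 = 11.02
π = 11.02 / 1.5 = 7.35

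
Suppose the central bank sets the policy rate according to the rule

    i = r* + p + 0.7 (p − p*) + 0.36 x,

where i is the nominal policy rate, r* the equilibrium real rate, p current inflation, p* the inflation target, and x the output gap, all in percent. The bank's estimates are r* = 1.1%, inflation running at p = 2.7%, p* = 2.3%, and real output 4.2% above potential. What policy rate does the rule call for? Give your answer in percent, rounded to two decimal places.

Output 4.2% above potential → x = 4.2.
i = 1.1 + 2.7 + 0.7 × (2.7 − 2.3) + 0.36 × 4.2
   = 1.1 + 2.7 + 0.28 + 1.512 = 5.59

5.59%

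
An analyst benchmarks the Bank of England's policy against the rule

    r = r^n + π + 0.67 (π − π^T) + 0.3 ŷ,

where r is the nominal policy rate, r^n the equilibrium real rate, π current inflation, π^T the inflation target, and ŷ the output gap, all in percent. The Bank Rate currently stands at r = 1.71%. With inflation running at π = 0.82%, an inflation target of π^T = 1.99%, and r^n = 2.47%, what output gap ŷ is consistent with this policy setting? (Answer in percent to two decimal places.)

0.3 ŷ = 1.71 − 2.47 − 0.82 − 0.67 × (0.82 − 1.99) = -0.7961
ŷ = -0.7961 / 0.3 = -2.65

-2.65%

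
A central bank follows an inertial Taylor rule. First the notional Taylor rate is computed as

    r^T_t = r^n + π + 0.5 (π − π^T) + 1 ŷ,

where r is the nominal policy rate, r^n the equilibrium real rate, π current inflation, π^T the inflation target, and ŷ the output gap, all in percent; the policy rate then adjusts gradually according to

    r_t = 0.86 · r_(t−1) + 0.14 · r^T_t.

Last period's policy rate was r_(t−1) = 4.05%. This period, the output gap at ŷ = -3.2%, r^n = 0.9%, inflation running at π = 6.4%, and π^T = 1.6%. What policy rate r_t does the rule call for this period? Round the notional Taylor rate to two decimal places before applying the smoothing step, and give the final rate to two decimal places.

r^T_t = 0.9 + 6.4 + 0.5 × (6.4 − 1.6) + 1 × (-3.2)
   = 0.9 + 6.4 + 2.4 − 3.2 = 6.50
r_t = 0.86 × 4.05 + 0.14 × 6.50 = 3.483 + 0.91 = 4.39

4.39%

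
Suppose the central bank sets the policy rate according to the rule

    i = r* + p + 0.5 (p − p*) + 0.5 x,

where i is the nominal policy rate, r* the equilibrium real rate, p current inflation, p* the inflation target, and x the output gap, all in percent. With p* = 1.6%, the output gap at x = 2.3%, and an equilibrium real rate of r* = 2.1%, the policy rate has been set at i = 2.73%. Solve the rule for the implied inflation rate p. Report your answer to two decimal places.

Collecting p: i = r* + (1 + 0.5) p − 0.5 p* + 0.5 x
1.5 p = 2.73 − 2.1 + 0.5 × 1.6 − 0.5 × 2.3 = 0.28
p = 0.28 / 1.5 = 0.19

0.19%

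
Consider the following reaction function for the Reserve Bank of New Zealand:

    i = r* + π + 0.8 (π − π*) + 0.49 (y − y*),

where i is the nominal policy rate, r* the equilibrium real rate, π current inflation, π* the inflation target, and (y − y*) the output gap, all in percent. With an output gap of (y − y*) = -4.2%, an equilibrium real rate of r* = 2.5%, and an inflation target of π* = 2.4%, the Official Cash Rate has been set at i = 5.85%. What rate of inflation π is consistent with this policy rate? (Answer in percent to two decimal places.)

Collecting π: i = r* + (1 + 0.8) π − 0.8 π* + 0.49 (y − y*)
1.8 π = 5.85 − 2.5 + 0.8 × 2.4 − 0.49 × (-4.2) = 7.328
π = 7.328 / 1.8 = 4.07

4.07%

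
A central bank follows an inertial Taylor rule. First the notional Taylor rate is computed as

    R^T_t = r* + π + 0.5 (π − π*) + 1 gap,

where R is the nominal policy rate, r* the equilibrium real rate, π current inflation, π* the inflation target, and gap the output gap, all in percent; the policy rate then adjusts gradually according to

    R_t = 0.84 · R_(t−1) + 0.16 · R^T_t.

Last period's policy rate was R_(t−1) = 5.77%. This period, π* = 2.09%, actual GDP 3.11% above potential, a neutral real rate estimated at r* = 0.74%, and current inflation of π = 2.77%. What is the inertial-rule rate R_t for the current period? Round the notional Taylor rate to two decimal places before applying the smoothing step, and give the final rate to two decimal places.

Output 3.11% above potential → gap = 3.11.
R^T_t = 0.74 + 2.77 + 0.5 × (2.77 − 2.09) + 1 × 3.11
   = 0.74 + 2.77 + 0.34 + 3.11 = 6.96
R_t = 0.84 × 5.77 + 0.16 × 6.96 = 4.8468 + 1.1136 = 5.96

5.96%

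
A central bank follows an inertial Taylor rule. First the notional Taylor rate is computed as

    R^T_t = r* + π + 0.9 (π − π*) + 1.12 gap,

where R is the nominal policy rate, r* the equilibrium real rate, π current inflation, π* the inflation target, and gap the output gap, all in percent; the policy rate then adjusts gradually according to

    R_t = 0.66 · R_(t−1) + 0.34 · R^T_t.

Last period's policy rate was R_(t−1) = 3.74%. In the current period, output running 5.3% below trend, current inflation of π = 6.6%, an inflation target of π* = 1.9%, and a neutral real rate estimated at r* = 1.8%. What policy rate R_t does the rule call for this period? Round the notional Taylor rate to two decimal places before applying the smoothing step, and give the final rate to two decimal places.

Output 5.3% below potential → gap = -5.3.
R^T_t = 1.8 + 6.6 + 0.9 × (6.6 − 1.9) + 1.12 × (-5.3)
   = 1.8 + 6.6 + 4.23 − 5.936 = 6.69
R_t = 0.66 × 3.74 + 0.34 × 6.69 = 2.4684 + 2.2746 = 4.74

4.74%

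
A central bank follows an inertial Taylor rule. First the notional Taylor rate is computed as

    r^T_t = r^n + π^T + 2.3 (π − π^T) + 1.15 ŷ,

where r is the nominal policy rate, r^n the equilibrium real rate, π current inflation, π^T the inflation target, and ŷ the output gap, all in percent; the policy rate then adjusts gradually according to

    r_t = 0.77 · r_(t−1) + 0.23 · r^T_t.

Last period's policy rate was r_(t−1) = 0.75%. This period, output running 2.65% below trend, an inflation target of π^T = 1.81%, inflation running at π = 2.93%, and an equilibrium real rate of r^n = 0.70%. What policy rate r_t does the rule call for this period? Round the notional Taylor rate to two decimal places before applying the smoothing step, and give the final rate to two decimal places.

1.05%

Output 2.65% below potential → ŷ = -2.65.
r^T_t = 0.70 + 1.81 + 2.3 × (2.93 − 1.81) + 1.15 × (-2.65)
   = 0.70 + 1.81 + 2.576 − 3.0475 = 2.04
r_t = 0.77 × 0.75 + 0.23 × 2.04 = 0.5775 + 0.4692 = 1.05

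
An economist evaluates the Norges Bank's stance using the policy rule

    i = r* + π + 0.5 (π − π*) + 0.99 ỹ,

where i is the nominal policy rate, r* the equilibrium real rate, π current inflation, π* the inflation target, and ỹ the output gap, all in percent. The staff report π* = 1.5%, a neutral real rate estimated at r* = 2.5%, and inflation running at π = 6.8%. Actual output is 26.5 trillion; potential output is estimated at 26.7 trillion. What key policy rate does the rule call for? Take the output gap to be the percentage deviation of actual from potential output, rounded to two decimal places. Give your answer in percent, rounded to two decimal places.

Output gap = 100 × (26.5 − 26.7) / 26.7 = -0.75%.
i = 2.50 + 6.80 + 0.5 × (6.80 − 1.50) + 0.99 × (-0.75)
   = 2.50 + 6.8 + 2.65 − 0.7425 = 11.21

11.21%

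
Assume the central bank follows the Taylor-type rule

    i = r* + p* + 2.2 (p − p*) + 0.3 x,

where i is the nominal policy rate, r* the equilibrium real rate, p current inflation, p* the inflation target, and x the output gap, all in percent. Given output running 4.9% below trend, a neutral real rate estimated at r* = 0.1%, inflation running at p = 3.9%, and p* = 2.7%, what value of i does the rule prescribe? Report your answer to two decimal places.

3.97%

Output 4.9% below potential → x = -4.9.
i = 0.1 + 2.7 + 2.2 × (3.9 − 2.7) + 0.3 × (-4.9)
   = 0.1 + 2.7 + 2.64 − 1.47 = 3.97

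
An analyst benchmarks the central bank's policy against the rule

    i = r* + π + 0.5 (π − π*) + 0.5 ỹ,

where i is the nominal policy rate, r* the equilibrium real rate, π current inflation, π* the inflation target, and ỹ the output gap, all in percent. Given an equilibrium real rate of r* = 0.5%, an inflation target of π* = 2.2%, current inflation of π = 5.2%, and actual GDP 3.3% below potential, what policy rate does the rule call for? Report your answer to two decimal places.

Output 3.3% below potential → ỹ = -3.3.
i = 0.5 + 5.2 + 0.5 × (5.2 − 2.2) + 0.5 × (-3.3)
   = 0.5 + 5.2 + 1.5 − 1.65 = 5.55

5.55%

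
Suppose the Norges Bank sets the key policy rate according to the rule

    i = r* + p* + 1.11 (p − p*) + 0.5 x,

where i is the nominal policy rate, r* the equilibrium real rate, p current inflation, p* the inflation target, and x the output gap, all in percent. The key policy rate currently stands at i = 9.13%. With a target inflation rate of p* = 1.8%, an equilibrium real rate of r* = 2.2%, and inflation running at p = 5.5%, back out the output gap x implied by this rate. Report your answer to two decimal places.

2.05%

0.5 x = 9.13 − 2.2 − 1.8 − 1.11 × (5.5 − 1.8) = 1.023
x = 1.023 / 0.5 = 2.05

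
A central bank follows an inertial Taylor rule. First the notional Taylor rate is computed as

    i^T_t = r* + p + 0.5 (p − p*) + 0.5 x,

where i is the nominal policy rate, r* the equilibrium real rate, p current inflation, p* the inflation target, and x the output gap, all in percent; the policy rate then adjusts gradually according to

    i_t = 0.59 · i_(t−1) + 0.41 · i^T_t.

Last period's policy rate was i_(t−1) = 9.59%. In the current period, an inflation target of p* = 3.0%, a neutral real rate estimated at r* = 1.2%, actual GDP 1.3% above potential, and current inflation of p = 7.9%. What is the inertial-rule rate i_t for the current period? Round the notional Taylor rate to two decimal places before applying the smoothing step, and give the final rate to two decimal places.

Output 1.3% above potential → x = 1.3.
i^T_t = 1.2 + 7.9 + 0.5 × (7.9 − 3.0) + 0.5 × 1.3
   = 1.2 + 7.9 + 2.45 + 0.65 = 12.20
i_t = 0.59 × 9.59 + 0.41 × 12.20 = 5.6581 + 5.002 = 10.66

10.66%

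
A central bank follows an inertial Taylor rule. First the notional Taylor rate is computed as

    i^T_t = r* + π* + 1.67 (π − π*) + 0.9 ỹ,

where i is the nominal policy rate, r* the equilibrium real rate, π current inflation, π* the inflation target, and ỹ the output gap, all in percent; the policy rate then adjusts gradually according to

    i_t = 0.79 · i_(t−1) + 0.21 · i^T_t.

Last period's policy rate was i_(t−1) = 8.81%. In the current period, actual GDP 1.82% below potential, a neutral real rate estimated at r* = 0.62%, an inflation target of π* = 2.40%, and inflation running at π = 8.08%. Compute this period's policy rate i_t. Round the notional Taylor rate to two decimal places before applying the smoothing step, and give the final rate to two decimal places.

9.24%

Output 1.82% below potential → ỹ = -1.82.
i^T_t = 0.62 + 2.40 + 1.67 × (8.08 − 2.40) + 0.9 × (-1.82)
   = 0.62 + 2.4 + 9.4856 − 1.638 = 10.87
i_t = 0.79 × 8.81 + 0.21 × 10.87 = 6.9599 + 2.2827 = 9.24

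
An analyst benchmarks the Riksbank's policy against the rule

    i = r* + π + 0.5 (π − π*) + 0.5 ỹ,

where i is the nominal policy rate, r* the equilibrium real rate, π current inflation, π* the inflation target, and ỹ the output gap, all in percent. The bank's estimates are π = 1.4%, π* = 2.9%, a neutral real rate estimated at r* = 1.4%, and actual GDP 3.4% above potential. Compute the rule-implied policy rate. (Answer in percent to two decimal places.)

Output 3.4% above potential → ỹ = 3.4.
i = 1.4 + 1.4 + 0.5 × (1.4 − 2.9) + 0.5 × 3.4
   = 1.4 + 1.4 − 0.75 + 1.7 = 3.75

3.75%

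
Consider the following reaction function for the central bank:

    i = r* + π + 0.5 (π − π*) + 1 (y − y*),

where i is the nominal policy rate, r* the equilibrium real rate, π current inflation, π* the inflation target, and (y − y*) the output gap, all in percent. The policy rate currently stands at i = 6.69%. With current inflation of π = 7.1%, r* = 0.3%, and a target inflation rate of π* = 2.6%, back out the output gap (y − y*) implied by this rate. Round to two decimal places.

-2.96%

1 (y − y*) = 6.69 − 0.3 − 7.1 − 0.5 × (7.1 − 2.6) = -2.96
(y − y*) = -2.96 / 1 = -2.96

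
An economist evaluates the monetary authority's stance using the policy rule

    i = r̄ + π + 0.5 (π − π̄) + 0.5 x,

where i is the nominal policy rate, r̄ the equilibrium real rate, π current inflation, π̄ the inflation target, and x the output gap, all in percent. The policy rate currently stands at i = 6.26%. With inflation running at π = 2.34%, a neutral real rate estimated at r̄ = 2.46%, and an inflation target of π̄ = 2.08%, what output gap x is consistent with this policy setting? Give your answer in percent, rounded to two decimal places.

0.5 x = 6.26 − 2.46 − 2.34 − 0.5 × (2.34 − 2.08) = 1.33
x = 1.33 / 0.5 = 2.66

2.66%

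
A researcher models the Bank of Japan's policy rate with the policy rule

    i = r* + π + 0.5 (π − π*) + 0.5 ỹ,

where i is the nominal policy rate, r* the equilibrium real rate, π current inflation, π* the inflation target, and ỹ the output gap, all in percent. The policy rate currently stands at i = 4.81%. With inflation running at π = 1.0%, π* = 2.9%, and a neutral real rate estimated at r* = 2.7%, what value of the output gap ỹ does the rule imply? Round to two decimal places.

4.12%

0.5 ỹ = 4.81 − 2.7 − 1.0 − 0.5 × (1.0 − 2.9) = 2.06
ỹ = 2.06 / 0.5 = 4.12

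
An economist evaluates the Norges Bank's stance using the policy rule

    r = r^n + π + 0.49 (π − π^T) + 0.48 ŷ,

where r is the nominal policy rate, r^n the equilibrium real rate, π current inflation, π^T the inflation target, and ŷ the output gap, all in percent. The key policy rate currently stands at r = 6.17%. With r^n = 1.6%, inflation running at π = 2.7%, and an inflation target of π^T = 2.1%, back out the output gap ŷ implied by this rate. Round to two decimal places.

0.48 ŷ = 6.17 − 1.6 − 2.7 − 0.49 × (2.7 − 2.1) = 1.576
ŷ = 1.576 / 0.48 = 3.28

3.28%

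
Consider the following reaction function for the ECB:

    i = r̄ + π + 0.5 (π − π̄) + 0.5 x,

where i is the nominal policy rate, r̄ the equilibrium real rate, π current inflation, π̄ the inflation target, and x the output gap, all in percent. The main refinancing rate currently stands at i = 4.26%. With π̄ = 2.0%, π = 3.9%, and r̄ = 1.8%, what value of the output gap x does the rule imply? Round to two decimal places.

0.5 x = 4.26 − 1.8 − 3.9 − 0.5 × (3.9 − 2.0) = -2.39
x = -2.39 / 0.5 = -4.78

-4.78%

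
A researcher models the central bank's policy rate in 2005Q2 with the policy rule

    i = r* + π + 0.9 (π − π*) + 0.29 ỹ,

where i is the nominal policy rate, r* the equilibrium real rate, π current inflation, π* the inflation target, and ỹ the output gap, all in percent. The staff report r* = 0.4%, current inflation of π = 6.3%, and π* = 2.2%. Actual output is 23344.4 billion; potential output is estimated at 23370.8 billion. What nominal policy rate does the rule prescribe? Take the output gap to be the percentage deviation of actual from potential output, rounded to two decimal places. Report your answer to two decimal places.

Output gap = 100 × (23344.4 − 23370.8) / 23370.8 = -0.11%.
i = 0.40 + 6.30 + 0.9 × (6.30 − 2.20) + 0.29 × (-0.11)
   = 0.40 + 6.3 + 3.69 − 0.0319 = 10.36

10.36%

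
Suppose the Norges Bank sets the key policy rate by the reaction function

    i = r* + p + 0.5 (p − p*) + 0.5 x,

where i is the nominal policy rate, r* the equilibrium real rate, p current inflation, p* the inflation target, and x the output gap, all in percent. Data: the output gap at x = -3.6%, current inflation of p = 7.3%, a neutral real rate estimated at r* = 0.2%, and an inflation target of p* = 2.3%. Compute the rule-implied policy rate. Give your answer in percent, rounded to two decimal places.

8.20%

i = 0.2 + 7.3 + 0.5 × (7.3 − 2.3) + 0.5 × (-3.6)
   = 0.2 + 7.3 + 2.5 − 1.8 = 8.20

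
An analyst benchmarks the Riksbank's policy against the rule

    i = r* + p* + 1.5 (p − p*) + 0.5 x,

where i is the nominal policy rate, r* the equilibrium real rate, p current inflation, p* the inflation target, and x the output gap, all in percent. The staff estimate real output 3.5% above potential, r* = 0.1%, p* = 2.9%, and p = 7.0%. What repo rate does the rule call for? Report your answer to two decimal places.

10.90%

Output 3.5% above potential → x = 3.5.
i = 0.1 + 2.9 + 1.5 × (7.0 − 2.9) + 0.5 × 3.5
   = 0.1 + 2.9 + 6.15 + 1.75 = 10.90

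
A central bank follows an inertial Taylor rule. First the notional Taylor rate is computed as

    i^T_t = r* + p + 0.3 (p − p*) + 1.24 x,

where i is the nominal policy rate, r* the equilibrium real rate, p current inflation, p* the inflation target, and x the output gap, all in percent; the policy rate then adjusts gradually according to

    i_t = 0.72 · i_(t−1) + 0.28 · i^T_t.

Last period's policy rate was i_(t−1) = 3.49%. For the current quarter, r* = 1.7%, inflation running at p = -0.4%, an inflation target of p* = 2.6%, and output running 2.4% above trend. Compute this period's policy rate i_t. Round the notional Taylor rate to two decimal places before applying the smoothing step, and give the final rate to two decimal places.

3.46%

Output 2.4% above potential → x = 2.4.
i^T_t = 1.7 + (-0.4) + 0.3 × (-0.4 − 2.6) + 1.24 × 2.4
   = 1.7 − 0.4 − 0.9 + 2.976 = 3.38
i_t = 0.72 × 3.49 + 0.28 × 3.38 = 2.5128 + 0.9464 = 3.46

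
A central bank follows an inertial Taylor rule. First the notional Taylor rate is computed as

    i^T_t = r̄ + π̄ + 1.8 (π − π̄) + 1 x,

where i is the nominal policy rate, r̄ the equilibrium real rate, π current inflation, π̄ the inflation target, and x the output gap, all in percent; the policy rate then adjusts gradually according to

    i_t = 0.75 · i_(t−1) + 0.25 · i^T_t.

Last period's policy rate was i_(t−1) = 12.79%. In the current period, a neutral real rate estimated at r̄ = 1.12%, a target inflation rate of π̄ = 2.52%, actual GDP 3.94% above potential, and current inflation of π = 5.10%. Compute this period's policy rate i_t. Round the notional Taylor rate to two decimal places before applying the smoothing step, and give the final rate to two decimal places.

Output 3.94% above potential → x = 3.94.
i^T_t = 1.12 + 2.52 + 1.8 × (5.10 − 2.52) + 1 × 3.94
   = 1.12 + 2.52 + 4.644 + 3.94 = 12.22
i_t = 0.75 × 12.79 + 0.25 × 12.22 = 9.5925 + 3.055 = 12.65

12.65%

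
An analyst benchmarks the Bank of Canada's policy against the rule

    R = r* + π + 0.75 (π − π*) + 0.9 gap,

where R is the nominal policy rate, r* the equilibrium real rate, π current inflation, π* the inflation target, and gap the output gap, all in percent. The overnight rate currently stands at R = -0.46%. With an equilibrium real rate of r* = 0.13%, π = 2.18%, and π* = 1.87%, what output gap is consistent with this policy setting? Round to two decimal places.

-3.34%

0.9 gap = -0.46 − 0.13 − 2.18 − 0.75 × (2.18 − 1.87) = -3.0025
gap = -3.0025 / 0.9 = -3.34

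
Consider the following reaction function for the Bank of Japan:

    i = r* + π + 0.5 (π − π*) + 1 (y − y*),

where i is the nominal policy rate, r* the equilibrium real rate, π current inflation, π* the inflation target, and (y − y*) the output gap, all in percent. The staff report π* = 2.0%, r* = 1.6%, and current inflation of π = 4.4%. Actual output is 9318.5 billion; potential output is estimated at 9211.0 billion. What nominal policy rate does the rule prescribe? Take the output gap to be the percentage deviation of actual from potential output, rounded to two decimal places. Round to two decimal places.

8.37%

Output gap = 100 × (9318.5 − 9211.0) / 9211.0 = 1.17%.
i = 1.60 + 4.40 + 0.5 × (4.40 − 2.00) + 1 × 1.17
   = 1.60 + 4.4 + 1.2 + 1.17 = 8.37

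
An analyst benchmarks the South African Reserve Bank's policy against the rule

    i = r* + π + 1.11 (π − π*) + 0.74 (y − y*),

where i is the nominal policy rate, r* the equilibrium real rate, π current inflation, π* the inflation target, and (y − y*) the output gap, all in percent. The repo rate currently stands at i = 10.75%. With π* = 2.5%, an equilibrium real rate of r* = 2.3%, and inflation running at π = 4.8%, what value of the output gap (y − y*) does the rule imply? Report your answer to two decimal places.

0.74 (y − y*) = 10.75 − 2.3 − 4.8 − 1.11 × (4.8 − 2.5) = 1.097
(y − y*) = 1.097 / 0.74 = 1.48

1.48%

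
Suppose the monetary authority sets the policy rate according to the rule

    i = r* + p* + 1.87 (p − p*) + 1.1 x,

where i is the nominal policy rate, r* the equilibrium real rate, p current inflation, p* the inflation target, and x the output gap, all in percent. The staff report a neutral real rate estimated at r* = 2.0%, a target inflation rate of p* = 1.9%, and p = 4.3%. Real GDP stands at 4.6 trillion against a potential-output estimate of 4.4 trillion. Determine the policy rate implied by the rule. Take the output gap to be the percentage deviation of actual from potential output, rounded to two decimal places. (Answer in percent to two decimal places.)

Output gap = 100 × (4.6 − 4.4) / 4.4 = 4.55%.
i = 2.00 + 1.90 + 1.87 × (4.30 − 1.90) + 1.1 × 4.55
   = 2.00 + 1.9 + 4.488 + 5.005 = 13.39

13.39%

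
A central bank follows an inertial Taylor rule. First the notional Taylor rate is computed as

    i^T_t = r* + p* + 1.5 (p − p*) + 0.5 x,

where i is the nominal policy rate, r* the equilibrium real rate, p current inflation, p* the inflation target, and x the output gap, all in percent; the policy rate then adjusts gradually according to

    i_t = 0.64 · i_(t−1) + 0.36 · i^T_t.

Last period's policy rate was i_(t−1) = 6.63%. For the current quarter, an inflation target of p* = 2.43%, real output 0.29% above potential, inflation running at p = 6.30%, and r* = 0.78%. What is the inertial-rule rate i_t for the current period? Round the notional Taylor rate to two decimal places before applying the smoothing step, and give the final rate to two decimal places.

Output 0.29% above potential → x = 0.29.
i^T_t = 0.78 + 2.43 + 1.5 × (6.30 − 2.43) + 0.5 × 0.29
   = 0.78 + 2.43 + 5.805 + 0.145 = 9.16
i_t = 0.64 × 6.63 + 0.36 × 9.16 = 4.2432 + 3.2976 = 7.54

7.54%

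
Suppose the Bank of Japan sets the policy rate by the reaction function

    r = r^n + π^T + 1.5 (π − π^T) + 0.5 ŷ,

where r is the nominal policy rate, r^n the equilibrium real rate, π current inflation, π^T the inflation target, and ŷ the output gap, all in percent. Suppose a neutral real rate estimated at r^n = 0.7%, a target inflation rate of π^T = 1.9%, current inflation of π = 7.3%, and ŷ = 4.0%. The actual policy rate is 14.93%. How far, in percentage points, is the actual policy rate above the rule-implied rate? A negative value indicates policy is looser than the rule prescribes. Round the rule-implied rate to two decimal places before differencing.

r = 0.7 + 1.9 + 1.5 × (7.3 − 1.9) + 0.5 × 4.0
   = 0.7 + 1.9 + 8.1 + 2 = 12.70
Deviation = 14.93 − 12.70 = 2.23 pp.

2.23 pp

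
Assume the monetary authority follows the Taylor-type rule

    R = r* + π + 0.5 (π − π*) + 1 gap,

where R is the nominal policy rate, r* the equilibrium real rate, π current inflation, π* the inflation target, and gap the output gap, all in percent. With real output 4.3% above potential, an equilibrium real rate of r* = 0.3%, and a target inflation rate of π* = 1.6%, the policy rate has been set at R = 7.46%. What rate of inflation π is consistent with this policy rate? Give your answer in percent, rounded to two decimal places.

Output 4.3% above potential → gap = 4.3.
Collecting π: R = r* + (1 + 0.5) π − 0.5 π* + 1 gap
1.5 π = 7.46 − 0.3 + 0.5 × 1.6 − 1 × 4.3 = 3.66
π = 3.66 / 1.5 = 2.44

2.44%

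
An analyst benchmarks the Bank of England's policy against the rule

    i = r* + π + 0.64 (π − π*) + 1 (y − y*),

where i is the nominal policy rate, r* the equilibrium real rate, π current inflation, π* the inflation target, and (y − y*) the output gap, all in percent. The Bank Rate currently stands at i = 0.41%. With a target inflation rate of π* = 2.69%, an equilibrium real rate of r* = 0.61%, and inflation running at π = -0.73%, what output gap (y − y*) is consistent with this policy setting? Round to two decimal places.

1 (y − y*) = 0.41 − 0.61 − (-0.73) − 0.64 × ((-0.73) − 2.69) = 2.7188
(y − y*) = 2.7188 / 1 = 2.72

2.72%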